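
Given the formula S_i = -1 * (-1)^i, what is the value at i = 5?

S_5 = -1 * (-1)^5 = -1 * -1 = 1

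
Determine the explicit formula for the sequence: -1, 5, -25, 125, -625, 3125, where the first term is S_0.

Check ratios: 5 / -1 = -5.0
Common ratio r = -5.
First term a = -1.
Formula: S_i = -1 * (-5)^i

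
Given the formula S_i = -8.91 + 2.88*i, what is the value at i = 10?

S_10 = -8.91 + 2.88*10 = -8.91 + 28.8 = 19.89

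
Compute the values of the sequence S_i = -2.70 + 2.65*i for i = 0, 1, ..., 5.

This is an arithmetic sequence.
i=0: S_0 = -2.7 + 2.65*0 = -2.7
i=1: S_1 = -2.7 + 2.65*1 = -0.05
i=2: S_2 = -2.7 + 2.65*2 = 2.6
i=3: S_3 = -2.7 + 2.65*3 = 5.25
i=4: S_4 = -2.7 + 2.65*4 = 7.9
i=5: S_5 = -2.7 + 2.65*5 = 10.55
The first 6 terms are: [-2.7, -0.05, 2.6, 5.25, 7.9, 10.55]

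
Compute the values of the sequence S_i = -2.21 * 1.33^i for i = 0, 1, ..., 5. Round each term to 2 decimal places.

This is a geometric sequence.
i=0: S_0 = -2.21 * 1.33^0 = -2.21
i=1: S_1 = -2.21 * 1.33^1 ≈ -2.94
i=2: S_2 = -2.21 * 1.33^2 ≈ -3.91
i=3: S_3 = -2.21 * 1.33^3 ≈ -5.2
i=4: S_4 = -2.21 * 1.33^4 ≈ -6.92
i=5: S_5 = -2.21 * 1.33^5 ≈ -9.2
The first 6 terms are: [-2.21, -2.94, -3.91, -5.2, -6.92, -9.2]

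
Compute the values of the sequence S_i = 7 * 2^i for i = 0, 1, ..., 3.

This is a geometric sequence.
i=0: S_0 = 7 * 2^0 = 7
i=1: S_1 = 7 * 2^1 = 14
i=2: S_2 = 7 * 2^2 = 28
i=3: S_3 = 7 * 2^3 = 56
The first 4 terms are: [7, 14, 28, 56]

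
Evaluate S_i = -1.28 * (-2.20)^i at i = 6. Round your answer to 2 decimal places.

S_6 = -1.28 * (-2.2)^6 ≈ -1.28 * 113.3799 ≈ -145.13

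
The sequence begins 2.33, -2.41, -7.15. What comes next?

Differences: -2.41 - 2.33 = -4.74
This is an arithmetic sequence with common difference d = -4.74.
Next term = -7.15 + -4.74 = -11.89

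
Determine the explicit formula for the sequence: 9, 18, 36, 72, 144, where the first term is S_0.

Check ratios: 18 / 9 = 2.0
Common ratio r = 2.
First term a = 9.
Formula: S_i = 9 * 2^i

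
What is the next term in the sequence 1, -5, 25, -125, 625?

Ratios: -5 / 1 = -5.0
This is a geometric sequence with common ratio r = -5.
Next term = 625 * -5 = -3125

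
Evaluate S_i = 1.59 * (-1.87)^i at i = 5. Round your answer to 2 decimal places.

S_5 = 1.59 * (-1.87)^5 ≈ 1.59 * -22.8669 ≈ -36.36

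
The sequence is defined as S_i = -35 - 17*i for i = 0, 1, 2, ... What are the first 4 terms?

This is an arithmetic sequence.
i=0: S_0 = -35 + -17*0 = -35
i=1: S_1 = -35 + -17*1 = -52
i=2: S_2 = -35 + -17*2 = -69
i=3: S_3 = -35 + -17*3 = -86
The first 4 terms are: [-35, -52, -69, -86]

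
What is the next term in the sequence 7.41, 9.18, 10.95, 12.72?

Differences: 9.18 - 7.41 = 1.77
This is an arithmetic sequence with common difference d = 1.77.
Next term = 12.72 + 1.77 = 14.49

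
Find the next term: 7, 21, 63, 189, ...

Ratios: 21 / 7 = 3.0
This is a geometric sequence with common ratio r = 3.
Next term = 189 * 3 = 567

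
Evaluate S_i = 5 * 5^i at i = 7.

S_7 = 5 * 5^7 = 5 * 78125 = 390625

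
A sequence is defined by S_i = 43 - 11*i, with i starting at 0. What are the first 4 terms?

This is an arithmetic sequence.
i=0: S_0 = 43 + -11*0 = 43
i=1: S_1 = 43 + -11*1 = 32
i=2: S_2 = 43 + -11*2 = 21
i=3: S_3 = 43 + -11*3 = 10
The first 4 terms are: [43, 32, 21, 10]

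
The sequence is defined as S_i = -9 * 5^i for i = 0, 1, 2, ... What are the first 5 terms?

This is a geometric sequence.
i=0: S_0 = -9 * 5^0 = -9
i=1: S_1 = -9 * 5^1 = -45
i=2: S_2 = -9 * 5^2 = -225
i=3: S_3 = -9 * 5^3 = -1125
i=4: S_4 = -9 * 5^4 = -5625
The first 5 terms are: [-9, -45, -225, -1125, -5625]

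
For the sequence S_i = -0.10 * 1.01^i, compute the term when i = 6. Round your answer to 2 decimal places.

S_6 = -0.1 * 1.01^6 ≈ -0.1 * 1.0615 ≈ -0.11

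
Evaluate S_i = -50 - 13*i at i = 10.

S_10 = -50 + -13*10 = -50 + -130 = -180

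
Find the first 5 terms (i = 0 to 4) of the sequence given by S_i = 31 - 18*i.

This is an arithmetic sequence.
i=0: S_0 = 31 + -18*0 = 31
i=1: S_1 = 31 + -18*1 = 13
i=2: S_2 = 31 + -18*2 = -5
i=3: S_3 = 31 + -18*3 = -23
i=4: S_4 = 31 + -18*4 = -41
The first 5 terms are: [31, 13, -5, -23, -41]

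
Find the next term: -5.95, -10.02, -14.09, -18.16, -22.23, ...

Differences: -10.02 - -5.95 = -4.07
This is an arithmetic sequence with common difference d = -4.07.
Next term = -22.23 + -4.07 = -26.3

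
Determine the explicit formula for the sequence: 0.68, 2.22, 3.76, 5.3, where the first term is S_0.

Check differences: 2.22 - 0.68 = 1.54
3.76 - 2.22 = 1.54
Common difference d = 1.54.
First term a = 0.68.
Formula: S_i = 0.68 + 1.54*i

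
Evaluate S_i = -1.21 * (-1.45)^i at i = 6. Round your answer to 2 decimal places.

S_6 = -1.21 * (-1.45)^6 ≈ -1.21 * 9.2941 ≈ -11.25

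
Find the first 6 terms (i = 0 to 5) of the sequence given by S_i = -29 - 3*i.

This is an arithmetic sequence.
i=0: S_0 = -29 + -3*0 = -29
i=1: S_1 = -29 + -3*1 = -32
i=2: S_2 = -29 + -3*2 = -35
i=3: S_3 = -29 + -3*3 = -38
i=4: S_4 = -29 + -3*4 = -41
i=5: S_5 = -29 + -3*5 = -44
The first 6 terms are: [-29, -32, -35, -38, -41, -44]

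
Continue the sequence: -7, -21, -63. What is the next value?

Ratios: -21 / -7 = 3.0
This is a geometric sequence with common ratio r = 3.
Next term = -63 * 3 = -189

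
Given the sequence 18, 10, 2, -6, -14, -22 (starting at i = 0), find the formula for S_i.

Check differences: 10 - 18 = -8
2 - 10 = -8
Common difference d = -8.
First term a = 18.
Formula: S_i = 18 - 8*i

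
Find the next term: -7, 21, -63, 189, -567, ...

Ratios: 21 / -7 = -3.0
This is a geometric sequence with common ratio r = -3.
Next term = -567 * -3 = 1701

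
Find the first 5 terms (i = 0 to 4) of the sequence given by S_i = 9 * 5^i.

This is a geometric sequence.
i=0: S_0 = 9 * 5^0 = 9
i=1: S_1 = 9 * 5^1 = 45
i=2: S_2 = 9 * 5^2 = 225
i=3: S_3 = 9 * 5^3 = 1125
i=4: S_4 = 9 * 5^4 = 5625
The first 5 terms are: [9, 45, 225, 1125, 5625]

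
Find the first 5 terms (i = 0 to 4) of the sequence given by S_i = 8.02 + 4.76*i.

This is an arithmetic sequence.
i=0: S_0 = 8.02 + 4.76*0 = 8.02
i=1: S_1 = 8.02 + 4.76*1 = 12.78
i=2: S_2 = 8.02 + 4.76*2 = 17.54
i=3: S_3 = 8.02 + 4.76*3 = 22.3
i=4: S_4 = 8.02 + 4.76*4 = 27.06
The first 5 terms are: [8.02, 12.78, 17.54, 22.3, 27.06]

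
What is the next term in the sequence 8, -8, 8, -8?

Ratios: -8 / 8 = -1.0
This is a geometric sequence with common ratio r = -1.
Next term = -8 * -1 = 8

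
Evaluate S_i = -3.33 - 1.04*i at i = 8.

S_8 = -3.33 + -1.04*8 = -3.33 + -8.32 = -11.65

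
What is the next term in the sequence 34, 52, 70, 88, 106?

Differences: 52 - 34 = 18
This is an arithmetic sequence with common difference d = 18.
Next term = 106 + 18 = 124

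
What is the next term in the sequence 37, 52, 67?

Differences: 52 - 37 = 15
This is an arithmetic sequence with common difference d = 15.
Next term = 67 + 15 = 82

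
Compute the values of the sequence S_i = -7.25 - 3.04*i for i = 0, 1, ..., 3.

This is an arithmetic sequence.
i=0: S_0 = -7.25 + -3.04*0 = -7.25
i=1: S_1 = -7.25 + -3.04*1 = -10.29
i=2: S_2 = -7.25 + -3.04*2 = -13.33
i=3: S_3 = -7.25 + -3.04*3 = -16.37
The first 4 terms are: [-7.25, -10.29, -13.33, -16.37]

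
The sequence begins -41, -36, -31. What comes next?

Differences: -36 - -41 = 5
This is an arithmetic sequence with common difference d = 5.
Next term = -31 + 5 = -26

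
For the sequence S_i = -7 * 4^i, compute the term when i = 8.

S_8 = -7 * 4^8 = -7 * 65536 = -458752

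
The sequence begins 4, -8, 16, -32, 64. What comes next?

Ratios: -8 / 4 = -2.0
This is a geometric sequence with common ratio r = -2.
Next term = 64 * -2 = -128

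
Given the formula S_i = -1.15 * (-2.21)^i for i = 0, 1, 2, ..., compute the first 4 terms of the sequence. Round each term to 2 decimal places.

This is a geometric sequence.
i=0: S_0 = -1.15 * (-2.21)^0 = -1.15
i=1: S_1 = -1.15 * (-2.21)^1 ≈ 2.54
i=2: S_2 = -1.15 * (-2.21)^2 ≈ -5.62
i=3: S_3 = -1.15 * (-2.21)^3 ≈ 12.41
The first 4 terms are: [-1.15, 2.54, -5.62, 12.41]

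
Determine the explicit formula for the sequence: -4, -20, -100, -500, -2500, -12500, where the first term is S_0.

Check ratios: -20 / -4 = 5.0
Common ratio r = 5.
First term a = -4.
Formula: S_i = -4 * 5^i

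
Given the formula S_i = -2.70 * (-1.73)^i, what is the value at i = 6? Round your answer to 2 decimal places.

S_6 = -2.7 * (-1.73)^6 ≈ -2.7 * 26.8088 ≈ -72.38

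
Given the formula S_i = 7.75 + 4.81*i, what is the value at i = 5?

S_5 = 7.75 + 4.81*5 = 7.75 + 24.05 = 31.8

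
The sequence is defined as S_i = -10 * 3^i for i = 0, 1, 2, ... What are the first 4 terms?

This is a geometric sequence.
i=0: S_0 = -10 * 3^0 = -10
i=1: S_1 = -10 * 3^1 = -30
i=2: S_2 = -10 * 3^2 = -90
i=3: S_3 = -10 * 3^3 = -270
The first 4 terms are: [-10, -30, -90, -270]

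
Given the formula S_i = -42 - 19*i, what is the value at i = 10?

S_10 = -42 + -19*10 = -42 + -190 = -232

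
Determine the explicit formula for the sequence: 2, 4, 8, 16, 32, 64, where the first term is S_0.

Check ratios: 4 / 2 = 2.0
Common ratio r = 2.
First term a = 2.
Formula: S_i = 2 * 2^i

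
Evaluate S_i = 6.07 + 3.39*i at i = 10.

S_10 = 6.07 + 3.39*10 = 6.07 + 33.9 = 39.97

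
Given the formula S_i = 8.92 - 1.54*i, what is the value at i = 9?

S_9 = 8.92 + -1.54*9 = 8.92 + -13.86 = -4.94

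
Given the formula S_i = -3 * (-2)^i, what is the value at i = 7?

S_7 = -3 * (-2)^7 = -3 * -128 = 384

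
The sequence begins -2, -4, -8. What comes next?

Ratios: -4 / -2 = 2.0
This is a geometric sequence with common ratio r = 2.
Next term = -8 * 2 = -16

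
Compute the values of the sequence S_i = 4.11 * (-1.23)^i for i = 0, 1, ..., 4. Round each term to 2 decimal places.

This is a geometric sequence.
i=0: S_0 = 4.11 * (-1.23)^0 = 4.11
i=1: S_1 = 4.11 * (-1.23)^1 ≈ -5.06
i=2: S_2 = 4.11 * (-1.23)^2 ≈ 6.22
i=3: S_3 = 4.11 * (-1.23)^3 ≈ -7.65
i=4: S_4 = 4.11 * (-1.23)^4 ≈ 9.41
The first 5 terms are: [4.11, -5.06, 6.22, -7.65, 9.41]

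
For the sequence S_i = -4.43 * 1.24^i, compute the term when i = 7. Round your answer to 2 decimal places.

S_7 = -4.43 * 1.24^7 ≈ -4.43 * 4.5077 ≈ -19.97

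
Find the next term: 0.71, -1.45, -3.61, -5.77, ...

Differences: -1.45 - 0.71 = -2.16
This is an arithmetic sequence with common difference d = -2.16.
Next term = -5.77 + -2.16 = -7.93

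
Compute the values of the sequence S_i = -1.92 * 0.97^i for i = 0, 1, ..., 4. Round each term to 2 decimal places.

This is a geometric sequence.
i=0: S_0 = -1.92 * 0.97^0 = -1.92
i=1: S_1 = -1.92 * 0.97^1 ≈ -1.86
i=2: S_2 = -1.92 * 0.97^2 ≈ -1.81
i=3: S_3 = -1.92 * 0.97^3 ≈ -1.75
i=4: S_4 = -1.92 * 0.97^4 ≈ -1.7
The first 5 terms are: [-1.92, -1.86, -1.81, -1.75, -1.7]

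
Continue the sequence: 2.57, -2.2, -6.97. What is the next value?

Differences: -2.2 - 2.57 = -4.77
This is an arithmetic sequence with common difference d = -4.77.
Next term = -6.97 + -4.77 = -11.74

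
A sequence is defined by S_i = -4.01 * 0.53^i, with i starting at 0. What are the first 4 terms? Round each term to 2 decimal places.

This is a geometric sequence.
i=0: S_0 = -4.01 * 0.53^0 = -4.01
i=1: S_1 = -4.01 * 0.53^1 ≈ -2.13
i=2: S_2 = -4.01 * 0.53^2 ≈ -1.13
i=3: S_3 = -4.01 * 0.53^3 ≈ -0.6
The first 4 terms are: [-4.01, -2.13, -1.13, -0.6]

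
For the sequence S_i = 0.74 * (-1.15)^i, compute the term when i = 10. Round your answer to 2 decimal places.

S_10 = 0.74 * (-1.15)^10 ≈ 0.74 * 4.0456 ≈ 2.99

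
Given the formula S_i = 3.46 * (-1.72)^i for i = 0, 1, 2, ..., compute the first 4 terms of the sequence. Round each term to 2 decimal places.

This is a geometric sequence.
i=0: S_0 = 3.46 * (-1.72)^0 = 3.46
i=1: S_1 = 3.46 * (-1.72)^1 ≈ -5.95
i=2: S_2 = 3.46 * (-1.72)^2 ≈ 10.24
i=3: S_3 = 3.46 * (-1.72)^3 ≈ -17.61
The first 4 terms are: [3.46, -5.95, 10.24, -17.61]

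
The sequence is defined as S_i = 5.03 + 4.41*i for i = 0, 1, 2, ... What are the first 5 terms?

This is an arithmetic sequence.
i=0: S_0 = 5.03 + 4.41*0 = 5.03
i=1: S_1 = 5.03 + 4.41*1 = 9.44
i=2: S_2 = 5.03 + 4.41*2 = 13.85
i=3: S_3 = 5.03 + 4.41*3 = 18.26
i=4: S_4 = 5.03 + 4.41*4 = 22.67
The first 5 terms are: [5.03, 9.44, 13.85, 18.26, 22.67]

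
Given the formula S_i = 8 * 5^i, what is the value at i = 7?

S_7 = 8 * 5^7 = 8 * 78125 = 625000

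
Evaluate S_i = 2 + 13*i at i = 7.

S_7 = 2 + 13*7 = 2 + 91 = 93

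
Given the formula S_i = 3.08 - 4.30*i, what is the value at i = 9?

S_9 = 3.08 + -4.3*9 = 3.08 + -38.7 = -35.62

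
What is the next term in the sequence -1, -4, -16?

Ratios: -4 / -1 = 4.0
This is a geometric sequence with common ratio r = 4.
Next term = -16 * 4 = -64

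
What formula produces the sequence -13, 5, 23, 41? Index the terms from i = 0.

Check differences: 5 - -13 = 18
23 - 5 = 18
Common difference d = 18.
First term a = -13.
Formula: S_i = -13 + 18*i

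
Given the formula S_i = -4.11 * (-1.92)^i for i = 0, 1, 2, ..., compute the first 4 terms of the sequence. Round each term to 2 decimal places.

This is a geometric sequence.
i=0: S_0 = -4.11 * (-1.92)^0 = -4.11
i=1: S_1 = -4.11 * (-1.92)^1 ≈ 7.89
i=2: S_2 = -4.11 * (-1.92)^2 ≈ -15.15
i=3: S_3 = -4.11 * (-1.92)^3 ≈ 29.09
The first 4 terms are: [-4.11, 7.89, -15.15, 29.09]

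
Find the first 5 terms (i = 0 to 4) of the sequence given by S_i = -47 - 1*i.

This is an arithmetic sequence.
i=0: S_0 = -47 + -1*0 = -47
i=1: S_1 = -47 + -1*1 = -48
i=2: S_2 = -47 + -1*2 = -49
i=3: S_3 = -47 + -1*3 = -50
i=4: S_4 = -47 + -1*4 = -51
The first 5 terms are: [-47, -48, -49, -50, -51]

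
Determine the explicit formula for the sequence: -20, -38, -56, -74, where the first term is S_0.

Check differences: -38 - -20 = -18
-56 - -38 = -18
Common difference d = -18.
First term a = -20.
Formula: S_i = -20 - 18*i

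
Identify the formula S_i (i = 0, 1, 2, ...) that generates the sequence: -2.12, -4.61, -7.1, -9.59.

Check differences: -4.61 - -2.12 = -2.49
-7.1 - -4.61 = -2.49
Common difference d = -2.49.
First term a = -2.12.
Formula: S_i = -2.12 - 2.49*i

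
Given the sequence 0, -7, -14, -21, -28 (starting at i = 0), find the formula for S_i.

Check differences: -7 - 0 = -7
-14 - -7 = -7
Common difference d = -7.
First term a = 0.
Formula: S_i = 0 - 7*i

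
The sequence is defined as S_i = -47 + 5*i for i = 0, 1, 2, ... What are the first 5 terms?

This is an arithmetic sequence.
i=0: S_0 = -47 + 5*0 = -47
i=1: S_1 = -47 + 5*1 = -42
i=2: S_2 = -47 + 5*2 = -37
i=3: S_3 = -47 + 5*3 = -32
i=4: S_4 = -47 + 5*4 = -27
The first 5 terms are: [-47, -42, -37, -32, -27]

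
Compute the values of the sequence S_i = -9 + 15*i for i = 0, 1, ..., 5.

This is an arithmetic sequence.
i=0: S_0 = -9 + 15*0 = -9
i=1: S_1 = -9 + 15*1 = 6
i=2: S_2 = -9 + 15*2 = 21
i=3: S_3 = -9 + 15*3 = 36
i=4: S_4 = -9 + 15*4 = 51
i=5: S_5 = -9 + 15*5 = 66
The first 6 terms are: [-9, 6, 21, 36, 51, 66]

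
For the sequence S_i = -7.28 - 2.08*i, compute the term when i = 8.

S_8 = -7.28 + -2.08*8 = -7.28 + -16.64 = -23.92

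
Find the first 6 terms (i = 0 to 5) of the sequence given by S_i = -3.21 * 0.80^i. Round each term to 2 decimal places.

This is a geometric sequence.
i=0: S_0 = -3.21 * 0.8^0 = -3.21
i=1: S_1 = -3.21 * 0.8^1 ≈ -2.57
i=2: S_2 = -3.21 * 0.8^2 ≈ -2.05
i=3: S_3 = -3.21 * 0.8^3 ≈ -1.64
i=4: S_4 = -3.21 * 0.8^4 ≈ -1.31
i=5: S_5 = -3.21 * 0.8^5 ≈ -1.05
The first 6 terms are: [-3.21, -2.57, -2.05, -1.64, -1.31, -1.05]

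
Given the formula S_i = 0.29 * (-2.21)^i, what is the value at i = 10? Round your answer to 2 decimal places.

S_10 = 0.29 * (-2.21)^10 ≈ 0.29 * 2779.2188 ≈ 805.97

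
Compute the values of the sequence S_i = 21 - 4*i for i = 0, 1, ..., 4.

This is an arithmetic sequence.
i=0: S_0 = 21 + -4*0 = 21
i=1: S_1 = 21 + -4*1 = 17
i=2: S_2 = 21 + -4*2 = 13
i=3: S_3 = 21 + -4*3 = 9
i=4: S_4 = 21 + -4*4 = 5
The first 5 terms are: [21, 17, 13, 9, 5]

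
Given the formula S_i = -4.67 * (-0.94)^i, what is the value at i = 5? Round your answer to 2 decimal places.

S_5 = -4.67 * (-0.94)^5 ≈ -4.67 * -0.7339 ≈ 3.43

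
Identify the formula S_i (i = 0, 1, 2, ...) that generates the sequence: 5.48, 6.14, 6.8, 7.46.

Check differences: 6.14 - 5.48 = 0.66
6.8 - 6.14 = 0.66
Common difference d = 0.66.
First term a = 5.48.
Formula: S_i = 5.48 + 0.66*i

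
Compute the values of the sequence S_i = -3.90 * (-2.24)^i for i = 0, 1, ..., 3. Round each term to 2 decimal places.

This is a geometric sequence.
i=0: S_0 = -3.9 * (-2.24)^0 = -3.9
i=1: S_1 = -3.9 * (-2.24)^1 ≈ 8.74
i=2: S_2 = -3.9 * (-2.24)^2 ≈ -19.57
i=3: S_3 = -3.9 * (-2.24)^3 ≈ 43.83
The first 4 terms are: [-3.9, 8.74, -19.57, 43.83]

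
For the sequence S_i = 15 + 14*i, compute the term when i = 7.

S_7 = 15 + 14*7 = 15 + 98 = 113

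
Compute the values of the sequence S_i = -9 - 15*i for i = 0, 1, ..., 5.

This is an arithmetic sequence.
i=0: S_0 = -9 + -15*0 = -9
i=1: S_1 = -9 + -15*1 = -24
i=2: S_2 = -9 + -15*2 = -39
i=3: S_3 = -9 + -15*3 = -54
i=4: S_4 = -9 + -15*4 = -69
i=5: S_5 = -9 + -15*5 = -84
The first 6 terms are: [-9, -24, -39, -54, -69, -84]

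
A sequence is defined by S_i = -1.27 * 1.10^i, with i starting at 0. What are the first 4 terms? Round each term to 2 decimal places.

This is a geometric sequence.
i=0: S_0 = -1.27 * 1.1^0 = -1.27
i=1: S_1 = -1.27 * 1.1^1 ≈ -1.4
i=2: S_2 = -1.27 * 1.1^2 ≈ -1.54
i=3: S_3 = -1.27 * 1.1^3 ≈ -1.69
The first 4 terms are: [-1.27, -1.4, -1.54, -1.69]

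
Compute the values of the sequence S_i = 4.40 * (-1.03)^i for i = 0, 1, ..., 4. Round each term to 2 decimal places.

This is a geometric sequence.
i=0: S_0 = 4.4 * (-1.03)^0 = 4.4
i=1: S_1 = 4.4 * (-1.03)^1 ≈ -4.53
i=2: S_2 = 4.4 * (-1.03)^2 ≈ 4.67
i=3: S_3 = 4.4 * (-1.03)^3 ≈ -4.81
i=4: S_4 = 4.4 * (-1.03)^4 ≈ 4.95
The first 5 terms are: [4.4, -4.53, 4.67, -4.81, 4.95]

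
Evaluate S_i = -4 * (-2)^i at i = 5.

S_5 = -4 * (-2)^5 = -4 * -32 = 128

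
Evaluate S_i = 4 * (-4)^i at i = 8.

S_8 = 4 * (-4)^8 = 4 * 65536 = 262144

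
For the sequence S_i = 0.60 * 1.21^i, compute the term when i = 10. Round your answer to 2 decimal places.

S_10 = 0.6 * 1.21^10 ≈ 0.6 * 6.7275 ≈ 4.04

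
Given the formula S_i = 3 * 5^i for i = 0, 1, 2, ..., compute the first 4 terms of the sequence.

This is a geometric sequence.
i=0: S_0 = 3 * 5^0 = 3
i=1: S_1 = 3 * 5^1 = 15
i=2: S_2 = 3 * 5^2 = 75
i=3: S_3 = 3 * 5^3 = 375
The first 4 terms are: [3, 15, 75, 375]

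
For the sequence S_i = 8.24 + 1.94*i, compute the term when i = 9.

S_9 = 8.24 + 1.94*9 = 8.24 + 17.46 = 25.7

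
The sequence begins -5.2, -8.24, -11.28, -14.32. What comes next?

Differences: -8.24 - -5.2 = -3.04
This is an arithmetic sequence with common difference d = -3.04.
Next term = -14.32 + -3.04 = -17.36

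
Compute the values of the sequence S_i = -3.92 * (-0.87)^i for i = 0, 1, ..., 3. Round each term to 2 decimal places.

This is a geometric sequence.
i=0: S_0 = -3.92 * (-0.87)^0 = -3.92
i=1: S_1 = -3.92 * (-0.87)^1 ≈ 3.41
i=2: S_2 = -3.92 * (-0.87)^2 ≈ -2.97
i=3: S_3 = -3.92 * (-0.87)^3 ≈ 2.58
The first 4 terms are: [-3.92, 3.41, -2.97, 2.58]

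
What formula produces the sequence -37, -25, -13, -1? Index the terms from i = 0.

Check differences: -25 - -37 = 12
-13 - -25 = 12
Common difference d = 12.
First term a = -37.
Formula: S_i = -37 + 12*i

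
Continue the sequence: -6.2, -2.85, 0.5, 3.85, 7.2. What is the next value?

Differences: -2.85 - -6.2 = 3.35
This is an arithmetic sequence with common difference d = 3.35.
Next term = 7.2 + 3.35 = 10.55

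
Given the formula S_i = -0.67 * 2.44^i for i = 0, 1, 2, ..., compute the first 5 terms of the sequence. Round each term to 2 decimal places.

This is a geometric sequence.
i=0: S_0 = -0.67 * 2.44^0 = -0.67
i=1: S_1 = -0.67 * 2.44^1 ≈ -1.63
i=2: S_2 = -0.67 * 2.44^2 ≈ -3.99
i=3: S_3 = -0.67 * 2.44^3 ≈ -9.73
i=4: S_4 = -0.67 * 2.44^4 ≈ -23.75
The first 5 terms are: [-0.67, -1.63, -3.99, -9.73, -23.75]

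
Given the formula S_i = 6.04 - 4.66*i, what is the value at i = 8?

S_8 = 6.04 + -4.66*8 = 6.04 + -37.28 = -31.24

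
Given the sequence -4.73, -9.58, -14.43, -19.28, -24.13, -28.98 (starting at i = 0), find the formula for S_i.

Check differences: -9.58 - -4.73 = -4.85
-14.43 - -9.58 = -4.85
Common difference d = -4.85.
First term a = -4.73.
Formula: S_i = -4.73 - 4.85*i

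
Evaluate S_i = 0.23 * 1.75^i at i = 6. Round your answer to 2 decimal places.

S_6 = 0.23 * 1.75^6 ≈ 0.23 * 28.7229 ≈ 6.61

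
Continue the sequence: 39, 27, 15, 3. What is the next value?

Differences: 27 - 39 = -12
This is an arithmetic sequence with common difference d = -12.
Next term = 3 + -12 = -9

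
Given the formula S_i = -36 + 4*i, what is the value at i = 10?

S_10 = -36 + 4*10 = -36 + 40 = 4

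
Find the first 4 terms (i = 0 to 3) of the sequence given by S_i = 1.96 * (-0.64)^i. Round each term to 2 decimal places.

This is a geometric sequence.
i=0: S_0 = 1.96 * (-0.64)^0 = 1.96
i=1: S_1 = 1.96 * (-0.64)^1 ≈ -1.25
i=2: S_2 = 1.96 * (-0.64)^2 ≈ 0.8
i=3: S_3 = 1.96 * (-0.64)^3 ≈ -0.51
The first 4 terms are: [1.96, -1.25, 0.8, -0.51]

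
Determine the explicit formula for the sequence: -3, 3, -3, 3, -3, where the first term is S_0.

Check ratios: 3 / -3 = -1.0
Common ratio r = -1.
First term a = -3.
Formula: S_i = -3 * (-1)^i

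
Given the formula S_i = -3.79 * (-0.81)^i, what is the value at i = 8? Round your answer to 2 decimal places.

S_8 = -3.79 * (-0.81)^8 ≈ -3.79 * 0.1853 ≈ -0.7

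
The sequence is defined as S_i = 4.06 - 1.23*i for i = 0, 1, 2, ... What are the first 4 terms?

This is an arithmetic sequence.
i=0: S_0 = 4.06 + -1.23*0 = 4.06
i=1: S_1 = 4.06 + -1.23*1 = 2.83
i=2: S_2 = 4.06 + -1.23*2 = 1.6
i=3: S_3 = 4.06 + -1.23*3 = 0.37
The first 4 terms are: [4.06, 2.83, 1.6, 0.37]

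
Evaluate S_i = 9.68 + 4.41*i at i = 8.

S_8 = 9.68 + 4.41*8 = 9.68 + 35.28 = 44.96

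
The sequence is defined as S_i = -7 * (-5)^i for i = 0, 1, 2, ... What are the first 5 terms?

This is a geometric sequence.
i=0: S_0 = -7 * (-5)^0 = -7
i=1: S_1 = -7 * (-5)^1 = 35
i=2: S_2 = -7 * (-5)^2 = -175
i=3: S_3 = -7 * (-5)^3 = 875
i=4: S_4 = -7 * (-5)^4 = -4375
The first 5 terms are: [-7, 35, -175, 875, -4375]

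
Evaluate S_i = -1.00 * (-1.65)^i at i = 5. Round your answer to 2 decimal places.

S_5 = -1.0 * (-1.65)^5 ≈ -1.0 * -12.2298 ≈ 12.23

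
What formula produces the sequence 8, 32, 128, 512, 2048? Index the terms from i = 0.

Check ratios: 32 / 8 = 4.0
Common ratio r = 4.
First term a = 8.
Formula: S_i = 8 * 4^i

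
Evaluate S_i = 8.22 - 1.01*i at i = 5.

S_5 = 8.22 + -1.01*5 = 8.22 + -5.05 = 3.17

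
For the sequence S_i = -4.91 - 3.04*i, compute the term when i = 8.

S_8 = -4.91 + -3.04*8 = -4.91 + -24.32 = -29.23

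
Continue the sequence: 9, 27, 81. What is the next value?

Ratios: 27 / 9 = 3.0
This is a geometric sequence with common ratio r = 3.
Next term = 81 * 3 = 243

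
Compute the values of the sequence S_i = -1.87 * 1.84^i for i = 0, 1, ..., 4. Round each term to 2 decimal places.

This is a geometric sequence.
i=0: S_0 = -1.87 * 1.84^0 = -1.87
i=1: S_1 = -1.87 * 1.84^1 ≈ -3.44
i=2: S_2 = -1.87 * 1.84^2 ≈ -6.33
i=3: S_3 = -1.87 * 1.84^3 ≈ -11.65
i=4: S_4 = -1.87 * 1.84^4 ≈ -21.43
The first 5 terms are: [-1.87, -3.44, -6.33, -11.65, -21.43]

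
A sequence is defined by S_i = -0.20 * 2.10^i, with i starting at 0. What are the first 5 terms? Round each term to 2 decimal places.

This is a geometric sequence.
i=0: S_0 = -0.2 * 2.1^0 = -0.2
i=1: S_1 = -0.2 * 2.1^1 = -0.42
i=2: S_2 = -0.2 * 2.1^2 ≈ -0.88
i=3: S_3 = -0.2 * 2.1^3 ≈ -1.85
i=4: S_4 = -0.2 * 2.1^4 ≈ -3.89
The first 5 terms are: [-0.2, -0.42, -0.88, -1.85, -3.89]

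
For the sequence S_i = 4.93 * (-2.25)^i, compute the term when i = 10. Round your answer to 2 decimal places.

S_10 = 4.93 * (-2.25)^10 ≈ 4.93 * 3325.2567 ≈ 16393.52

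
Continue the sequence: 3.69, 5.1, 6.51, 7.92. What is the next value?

Differences: 5.1 - 3.69 = 1.41
This is an arithmetic sequence with common difference d = 1.41.
Next term = 7.92 + 1.41 = 9.33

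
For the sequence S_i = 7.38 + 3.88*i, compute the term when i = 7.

S_7 = 7.38 + 3.88*7 = 7.38 + 27.16 = 34.54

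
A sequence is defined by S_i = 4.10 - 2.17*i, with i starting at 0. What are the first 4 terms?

This is an arithmetic sequence.
i=0: S_0 = 4.1 + -2.17*0 = 4.1
i=1: S_1 = 4.1 + -2.17*1 = 1.93
i=2: S_2 = 4.1 + -2.17*2 = -0.24
i=3: S_3 = 4.1 + -2.17*3 = -2.41
The first 4 terms are: [4.1, 1.93, -0.24, -2.41]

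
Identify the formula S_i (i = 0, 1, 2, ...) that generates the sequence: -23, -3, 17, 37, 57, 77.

Check differences: -3 - -23 = 20
17 - -3 = 20
Common difference d = 20.
First term a = -23.
Formula: S_i = -23 + 20*i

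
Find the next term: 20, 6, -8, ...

Differences: 6 - 20 = -14
This is an arithmetic sequence with common difference d = -14.
Next term = -8 + -14 = -22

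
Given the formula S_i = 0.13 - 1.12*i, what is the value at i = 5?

S_5 = 0.13 + -1.12*5 = 0.13 + -5.6 = -5.47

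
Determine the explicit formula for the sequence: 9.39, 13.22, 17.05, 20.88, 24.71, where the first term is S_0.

Check differences: 13.22 - 9.39 = 3.83
17.05 - 13.22 = 3.83
Common difference d = 3.83.
First term a = 9.39.
Formula: S_i = 9.39 + 3.83*i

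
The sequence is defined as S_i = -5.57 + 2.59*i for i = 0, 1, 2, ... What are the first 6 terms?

This is an arithmetic sequence.
i=0: S_0 = -5.57 + 2.59*0 = -5.57
i=1: S_1 = -5.57 + 2.59*1 = -2.98
i=2: S_2 = -5.57 + 2.59*2 = -0.39
i=3: S_3 = -5.57 + 2.59*3 = 2.2
i=4: S_4 = -5.57 + 2.59*4 = 4.79
i=5: S_5 = -5.57 + 2.59*5 = 7.38
The first 6 terms are: [-5.57, -2.98, -0.39, 2.2, 4.79, 7.38]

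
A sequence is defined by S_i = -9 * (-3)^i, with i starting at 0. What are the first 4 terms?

This is a geometric sequence.
i=0: S_0 = -9 * (-3)^0 = -9
i=1: S_1 = -9 * (-3)^1 = 27
i=2: S_2 = -9 * (-3)^2 = -81
i=3: S_3 = -9 * (-3)^3 = 243
The first 4 terms are: [-9, 27, -81, 243]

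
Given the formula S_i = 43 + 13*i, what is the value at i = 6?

S_6 = 43 + 13*6 = 43 + 78 = 121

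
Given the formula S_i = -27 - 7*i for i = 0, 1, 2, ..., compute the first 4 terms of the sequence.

This is an arithmetic sequence.
i=0: S_0 = -27 + -7*0 = -27
i=1: S_1 = -27 + -7*1 = -34
i=2: S_2 = -27 + -7*2 = -41
i=3: S_3 = -27 + -7*3 = -48
The first 4 terms are: [-27, -34, -41, -48]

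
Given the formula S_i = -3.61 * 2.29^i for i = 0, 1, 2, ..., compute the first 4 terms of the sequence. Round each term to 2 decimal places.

This is a geometric sequence.
i=0: S_0 = -3.61 * 2.29^0 = -3.61
i=1: S_1 = -3.61 * 2.29^1 ≈ -8.27
i=2: S_2 = -3.61 * 2.29^2 ≈ -18.93
i=3: S_3 = -3.61 * 2.29^3 ≈ -43.35
The first 4 terms are: [-3.61, -8.27, -18.93, -43.35]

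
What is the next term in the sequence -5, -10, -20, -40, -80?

Ratios: -10 / -5 = 2.0
This is a geometric sequence with common ratio r = 2.
Next term = -80 * 2 = -160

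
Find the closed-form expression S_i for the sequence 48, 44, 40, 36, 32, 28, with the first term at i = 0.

Check differences: 44 - 48 = -4
40 - 44 = -4
Common difference d = -4.
First term a = 48.
Formula: S_i = 48 - 4*i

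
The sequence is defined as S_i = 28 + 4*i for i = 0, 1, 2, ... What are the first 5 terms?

This is an arithmetic sequence.
i=0: S_0 = 28 + 4*0 = 28
i=1: S_1 = 28 + 4*1 = 32
i=2: S_2 = 28 + 4*2 = 36
i=3: S_3 = 28 + 4*3 = 40
i=4: S_4 = 28 + 4*4 = 44
The first 5 terms are: [28, 32, 36, 40, 44]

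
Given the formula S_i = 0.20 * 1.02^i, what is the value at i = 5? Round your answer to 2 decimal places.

S_5 = 0.2 * 1.02^5 ≈ 0.2 * 1.1041 ≈ 0.22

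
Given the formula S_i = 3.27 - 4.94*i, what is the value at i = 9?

S_9 = 3.27 + -4.94*9 = 3.27 + -44.46 = -41.19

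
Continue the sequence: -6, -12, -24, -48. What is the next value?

Ratios: -12 / -6 = 2.0
This is a geometric sequence with common ratio r = 2.
Next term = -48 * 2 = -96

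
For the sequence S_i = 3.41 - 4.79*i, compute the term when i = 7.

S_7 = 3.41 + -4.79*7 = 3.41 + -33.53 = -30.12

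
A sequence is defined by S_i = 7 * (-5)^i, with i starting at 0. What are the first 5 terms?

This is a geometric sequence.
i=0: S_0 = 7 * (-5)^0 = 7
i=1: S_1 = 7 * (-5)^1 = -35
i=2: S_2 = 7 * (-5)^2 = 175
i=3: S_3 = 7 * (-5)^3 = -875
i=4: S_4 = 7 * (-5)^4 = 4375
The first 5 terms are: [7, -35, 175, -875, 4375]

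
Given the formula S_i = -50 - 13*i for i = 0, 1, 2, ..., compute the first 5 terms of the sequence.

This is an arithmetic sequence.
i=0: S_0 = -50 + -13*0 = -50
i=1: S_1 = -50 + -13*1 = -63
i=2: S_2 = -50 + -13*2 = -76
i=3: S_3 = -50 + -13*3 = -89
i=4: S_4 = -50 + -13*4 = -102
The first 5 terms are: [-50, -63, -76, -89, -102]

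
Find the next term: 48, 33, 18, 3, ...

Differences: 33 - 48 = -15
This is an arithmetic sequence with common difference d = -15.
Next term = 3 + -15 = -12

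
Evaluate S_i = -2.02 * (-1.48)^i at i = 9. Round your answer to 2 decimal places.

S_9 = -2.02 * (-1.48)^9 ≈ -2.02 * -34.0687 ≈ 68.82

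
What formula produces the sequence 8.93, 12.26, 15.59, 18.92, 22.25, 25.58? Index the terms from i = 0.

Check differences: 12.26 - 8.93 = 3.33
15.59 - 12.26 = 3.33
Common difference d = 3.33.
First term a = 8.93.
Formula: S_i = 8.93 + 3.33*i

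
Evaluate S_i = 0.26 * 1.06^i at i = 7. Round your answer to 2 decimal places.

S_7 = 0.26 * 1.06^7 ≈ 0.26 * 1.5036 ≈ 0.39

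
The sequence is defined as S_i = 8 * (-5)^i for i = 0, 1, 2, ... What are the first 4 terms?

This is a geometric sequence.
i=0: S_0 = 8 * (-5)^0 = 8
i=1: S_1 = 8 * (-5)^1 = -40
i=2: S_2 = 8 * (-5)^2 = 200
i=3: S_3 = 8 * (-5)^3 = -1000
The first 4 terms are: [8, -40, 200, -1000]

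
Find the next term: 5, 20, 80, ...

Ratios: 20 / 5 = 4.0
This is a geometric sequence with common ratio r = 4.
Next term = 80 * 4 = 320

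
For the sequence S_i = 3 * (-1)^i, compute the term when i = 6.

S_6 = 3 * (-1)^6 = 3 * 1 = 3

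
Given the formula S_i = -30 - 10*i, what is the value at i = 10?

S_10 = -30 + -10*10 = -30 + -100 = -130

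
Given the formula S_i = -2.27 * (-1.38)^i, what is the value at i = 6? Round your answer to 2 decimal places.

S_6 = -2.27 * (-1.38)^6 ≈ -2.27 * 6.9068 ≈ -15.68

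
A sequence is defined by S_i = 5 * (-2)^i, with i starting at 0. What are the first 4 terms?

This is a geometric sequence.
i=0: S_0 = 5 * (-2)^0 = 5
i=1: S_1 = 5 * (-2)^1 = -10
i=2: S_2 = 5 * (-2)^2 = 20
i=3: S_3 = 5 * (-2)^3 = -40
The first 4 terms are: [5, -10, 20, -40]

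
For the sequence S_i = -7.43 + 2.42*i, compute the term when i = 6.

S_6 = -7.43 + 2.42*6 = -7.43 + 14.52 = 7.09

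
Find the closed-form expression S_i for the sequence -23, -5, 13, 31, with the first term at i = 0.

Check differences: -5 - -23 = 18
13 - -5 = 18
Common difference d = 18.
First term a = -23.
Formula: S_i = -23 + 18*i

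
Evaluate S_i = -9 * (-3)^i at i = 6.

S_6 = -9 * (-3)^6 = -9 * 729 = -6561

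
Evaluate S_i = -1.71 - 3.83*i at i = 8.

S_8 = -1.71 + -3.83*8 = -1.71 + -30.64 = -32.35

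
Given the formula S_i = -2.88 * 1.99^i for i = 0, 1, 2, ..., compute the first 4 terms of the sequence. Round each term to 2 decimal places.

This is a geometric sequence.
i=0: S_0 = -2.88 * 1.99^0 = -2.88
i=1: S_1 = -2.88 * 1.99^1 ≈ -5.73
i=2: S_2 = -2.88 * 1.99^2 ≈ -11.41
i=3: S_3 = -2.88 * 1.99^3 ≈ -22.7
The first 4 terms are: [-2.88, -5.73, -11.41, -22.7]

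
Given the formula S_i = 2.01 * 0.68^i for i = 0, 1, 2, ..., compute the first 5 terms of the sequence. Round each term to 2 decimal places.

This is a geometric sequence.
i=0: S_0 = 2.01 * 0.68^0 = 2.01
i=1: S_1 = 2.01 * 0.68^1 ≈ 1.37
i=2: S_2 = 2.01 * 0.68^2 ≈ 0.93
i=3: S_3 = 2.01 * 0.68^3 ≈ 0.63
i=4: S_4 = 2.01 * 0.68^4 ≈ 0.43
The first 5 terms are: [2.01, 1.37, 0.93, 0.63, 0.43]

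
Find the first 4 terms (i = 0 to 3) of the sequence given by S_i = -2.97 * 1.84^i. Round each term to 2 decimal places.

This is a geometric sequence.
i=0: S_0 = -2.97 * 1.84^0 = -2.97
i=1: S_1 = -2.97 * 1.84^1 ≈ -5.46
i=2: S_2 = -2.97 * 1.84^2 ≈ -10.06
i=3: S_3 = -2.97 * 1.84^3 ≈ -18.5
The first 4 terms are: [-2.97, -5.46, -10.06, -18.5]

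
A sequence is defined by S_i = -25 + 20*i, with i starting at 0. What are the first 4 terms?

This is an arithmetic sequence.
i=0: S_0 = -25 + 20*0 = -25
i=1: S_1 = -25 + 20*1 = -5
i=2: S_2 = -25 + 20*2 = 15
i=3: S_3 = -25 + 20*3 = 35
The first 4 terms are: [-25, -5, 15, 35]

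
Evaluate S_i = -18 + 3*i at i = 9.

S_9 = -18 + 3*9 = -18 + 27 = 9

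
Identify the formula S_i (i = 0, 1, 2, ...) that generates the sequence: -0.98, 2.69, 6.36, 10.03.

Check differences: 2.69 - -0.98 = 3.67
6.36 - 2.69 = 3.67
Common difference d = 3.67.
First term a = -0.98.
Formula: S_i = -0.98 + 3.67*i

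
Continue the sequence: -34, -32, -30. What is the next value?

Differences: -32 - -34 = 2
This is an arithmetic sequence with common difference d = 2.
Next term = -30 + 2 = -28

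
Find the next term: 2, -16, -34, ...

Differences: -16 - 2 = -18
This is an arithmetic sequence with common difference d = -18.
Next term = -34 + -18 = -52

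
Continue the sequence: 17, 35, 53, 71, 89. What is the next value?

Differences: 35 - 17 = 18
This is an arithmetic sequence with common difference d = 18.
Next term = 89 + 18 = 107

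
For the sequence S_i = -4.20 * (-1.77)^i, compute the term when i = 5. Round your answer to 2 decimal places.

S_5 = -4.2 * (-1.77)^5 ≈ -4.2 * -17.3727 ≈ 72.97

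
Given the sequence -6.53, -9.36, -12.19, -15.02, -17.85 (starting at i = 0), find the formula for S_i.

Check differences: -9.36 - -6.53 = -2.83
-12.19 - -9.36 = -2.83
Common difference d = -2.83.
First term a = -6.53.
Formula: S_i = -6.53 - 2.83*i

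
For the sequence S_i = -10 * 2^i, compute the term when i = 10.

S_10 = -10 * 2^10 = -10 * 1024 = -10240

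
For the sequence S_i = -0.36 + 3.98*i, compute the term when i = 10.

S_10 = -0.36 + 3.98*10 = -0.36 + 39.8 = 39.44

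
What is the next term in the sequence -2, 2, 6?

Differences: 2 - -2 = 4
This is an arithmetic sequence with common difference d = 4.
Next term = 6 + 4 = 10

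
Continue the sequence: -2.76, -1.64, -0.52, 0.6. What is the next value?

Differences: -1.64 - -2.76 = 1.12
This is an arithmetic sequence with common difference d = 1.12.
Next term = 0.6 + 1.12 = 1.72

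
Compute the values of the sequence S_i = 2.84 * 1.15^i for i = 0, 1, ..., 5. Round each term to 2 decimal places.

This is a geometric sequence.
i=0: S_0 = 2.84 * 1.15^0 = 2.84
i=1: S_1 = 2.84 * 1.15^1 ≈ 3.27
i=2: S_2 = 2.84 * 1.15^2 ≈ 3.76
i=3: S_3 = 2.84 * 1.15^3 ≈ 4.32
i=4: S_4 = 2.84 * 1.15^4 ≈ 4.97
i=5: S_5 = 2.84 * 1.15^5 ≈ 5.71
The first 6 terms are: [2.84, 3.27, 3.76, 4.32, 4.97, 5.71]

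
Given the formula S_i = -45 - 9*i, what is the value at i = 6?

S_6 = -45 + -9*6 = -45 + -54 = -99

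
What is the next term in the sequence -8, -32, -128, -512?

Ratios: -32 / -8 = 4.0
This is a geometric sequence with common ratio r = 4.
Next term = -512 * 4 = -2048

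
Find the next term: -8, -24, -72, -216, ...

Ratios: -24 / -8 = 3.0
This is a geometric sequence with common ratio r = 3.
Next term = -216 * 3 = -648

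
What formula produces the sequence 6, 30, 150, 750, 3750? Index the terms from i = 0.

Check ratios: 30 / 6 = 5.0
Common ratio r = 5.
First term a = 6.
Formula: S_i = 6 * 5^i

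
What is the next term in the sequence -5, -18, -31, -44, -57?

Differences: -18 - -5 = -13
This is an arithmetic sequence with common difference d = -13.
Next term = -57 + -13 = -70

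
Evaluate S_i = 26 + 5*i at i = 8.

S_8 = 26 + 5*8 = 26 + 40 = 66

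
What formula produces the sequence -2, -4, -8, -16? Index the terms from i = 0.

Check ratios: -4 / -2 = 2.0
Common ratio r = 2.
First term a = -2.
Formula: S_i = -2 * 2^i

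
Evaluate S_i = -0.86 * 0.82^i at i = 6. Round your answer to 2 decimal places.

S_6 = -0.86 * 0.82^6 ≈ -0.86 * 0.304 ≈ -0.26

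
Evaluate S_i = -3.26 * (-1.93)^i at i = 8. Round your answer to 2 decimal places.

S_8 = -3.26 * (-1.93)^8 ≈ -3.26 * 192.5123 ≈ -627.59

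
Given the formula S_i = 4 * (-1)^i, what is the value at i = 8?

S_8 = 4 * (-1)^8 = 4 * 1 = 4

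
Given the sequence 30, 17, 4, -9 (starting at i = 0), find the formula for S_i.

Check differences: 17 - 30 = -13
4 - 17 = -13
Common difference d = -13.
First term a = 30.
Formula: S_i = 30 - 13*i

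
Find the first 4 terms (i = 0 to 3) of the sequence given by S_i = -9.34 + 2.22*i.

This is an arithmetic sequence.
i=0: S_0 = -9.34 + 2.22*0 = -9.34
i=1: S_1 = -9.34 + 2.22*1 = -7.12
i=2: S_2 = -9.34 + 2.22*2 = -4.9
i=3: S_3 = -9.34 + 2.22*3 = -2.68
The first 4 terms are: [-9.34, -7.12, -4.9, -2.68]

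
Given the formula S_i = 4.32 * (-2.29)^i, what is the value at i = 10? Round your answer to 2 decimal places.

S_10 = 4.32 * (-2.29)^10 ≈ 4.32 * 3966.0193 ≈ 17133.2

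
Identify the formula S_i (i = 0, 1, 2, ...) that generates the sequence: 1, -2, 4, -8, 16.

Check ratios: -2 / 1 = -2.0
Common ratio r = -2.
First term a = 1.
Formula: S_i = 1 * (-2)^i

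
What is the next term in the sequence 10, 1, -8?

Differences: 1 - 10 = -9
This is an arithmetic sequence with common difference d = -9.
Next term = -8 + -9 = -17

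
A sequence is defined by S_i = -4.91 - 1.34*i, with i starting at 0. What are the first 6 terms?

This is an arithmetic sequence.
i=0: S_0 = -4.91 + -1.34*0 = -4.91
i=1: S_1 = -4.91 + -1.34*1 = -6.25
i=2: S_2 = -4.91 + -1.34*2 = -7.59
i=3: S_3 = -4.91 + -1.34*3 = -8.93
i=4: S_4 = -4.91 + -1.34*4 = -10.27
i=5: S_5 = -4.91 + -1.34*5 = -11.61
The first 6 terms are: [-4.91, -6.25, -7.59, -8.93, -10.27, -11.61]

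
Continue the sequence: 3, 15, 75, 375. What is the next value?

Ratios: 15 / 3 = 5.0
This is a geometric sequence with common ratio r = 5.
Next term = 375 * 5 = 1875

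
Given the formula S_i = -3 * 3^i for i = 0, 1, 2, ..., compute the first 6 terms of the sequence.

This is a geometric sequence.
i=0: S_0 = -3 * 3^0 = -3
i=1: S_1 = -3 * 3^1 = -9
i=2: S_2 = -3 * 3^2 = -27
i=3: S_3 = -3 * 3^3 = -81
i=4: S_4 = -3 * 3^4 = -243
i=5: S_5 = -3 * 3^5 = -729
The first 6 terms are: [-3, -9, -27, -81, -243, -729]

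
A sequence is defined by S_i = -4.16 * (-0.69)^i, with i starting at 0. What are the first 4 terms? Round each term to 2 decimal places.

This is a geometric sequence.
i=0: S_0 = -4.16 * (-0.69)^0 = -4.16
i=1: S_1 = -4.16 * (-0.69)^1 ≈ 2.87
i=2: S_2 = -4.16 * (-0.69)^2 ≈ -1.98
i=3: S_3 = -4.16 * (-0.69)^3 ≈ 1.37
The first 4 terms are: [-4.16, 2.87, -1.98, 1.37]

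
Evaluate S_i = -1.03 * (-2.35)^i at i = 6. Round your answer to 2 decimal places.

S_6 = -1.03 * (-2.35)^6 ≈ -1.03 * 168.4252 ≈ -173.48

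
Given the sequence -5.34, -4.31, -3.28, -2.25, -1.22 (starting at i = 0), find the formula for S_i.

Check differences: -4.31 - -5.34 = 1.03
-3.28 - -4.31 = 1.03
Common difference d = 1.03.
First term a = -5.34.
Formula: S_i = -5.34 + 1.03*i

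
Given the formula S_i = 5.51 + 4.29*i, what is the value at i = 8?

S_8 = 5.51 + 4.29*8 = 5.51 + 34.32 = 39.83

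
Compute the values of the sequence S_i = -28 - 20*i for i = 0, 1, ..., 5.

This is an arithmetic sequence.
i=0: S_0 = -28 + -20*0 = -28
i=1: S_1 = -28 + -20*1 = -48
i=2: S_2 = -28 + -20*2 = -68
i=3: S_3 = -28 + -20*3 = -88
i=4: S_4 = -28 + -20*4 = -108
i=5: S_5 = -28 + -20*5 = -128
The first 6 terms are: [-28, -48, -68, -88, -108, -128]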